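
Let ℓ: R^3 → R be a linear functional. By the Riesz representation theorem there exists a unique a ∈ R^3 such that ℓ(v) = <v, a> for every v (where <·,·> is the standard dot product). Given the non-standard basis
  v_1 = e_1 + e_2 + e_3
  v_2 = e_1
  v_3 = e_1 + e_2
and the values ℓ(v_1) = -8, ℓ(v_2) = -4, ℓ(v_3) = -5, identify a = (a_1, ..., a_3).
a = (-4, -1, -3)

Write a = (a_1, ..., a_3) in the standard basis. For each basis vector v_i, ℓ(v_i) = <v_i, a> is a linear equation in the a_j's. Collect the n equations into a matrix system V a = ℓ, where row i of V is v_i (expressed in the standard basis). Since V is invertible (lower-triangular with 1s on the diagonal, up to permutation), solve by back-substitution:
  V =
[[1, 1, 1],
 [1, 0, 0],
 [1, 1, 0]]
  V a = (-8, -4, -5)
Solving gives a = (-4, -1, -3).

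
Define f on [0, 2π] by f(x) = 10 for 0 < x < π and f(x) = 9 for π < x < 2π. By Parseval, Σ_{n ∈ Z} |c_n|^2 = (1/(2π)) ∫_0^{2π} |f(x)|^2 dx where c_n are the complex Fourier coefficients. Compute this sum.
Σ |c_n|^2 = 181/2

Parseval equates the L^2 energy of f (normalised by 1/(2π)) with the ℓ^2 sum of its Fourier coefficients: (1/(2π)) ∫_0^{2π} |f|^2 = Σ |c_n|^2.
Compute the left side: (1/(2π)) [∫_0^π 10^2 dx + ∫_π^{2π} 9^2 dx] = (1/(2π)) · (100π + 81π) = (100 + 81)/2 = 181/2.
So Σ_{n ∈ Z} |c_n|^2 = 181/2.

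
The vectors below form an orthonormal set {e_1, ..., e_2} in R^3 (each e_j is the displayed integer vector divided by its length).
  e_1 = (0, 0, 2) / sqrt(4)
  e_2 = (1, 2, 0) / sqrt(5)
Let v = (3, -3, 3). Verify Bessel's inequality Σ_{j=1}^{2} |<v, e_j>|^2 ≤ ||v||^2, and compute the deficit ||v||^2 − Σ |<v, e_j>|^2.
Σ |<v, e_j>|^2 = 54/5; ||v||^2 = 27; deficit = 81/5

Write each e_j = u_j / sqrt(<u_j, u_j>) where u_j is the displayed integer vector. Then <v, e_j> = <v, u_j> / sqrt(<u_j, u_j>), so |<v, e_j>|^2 = <v, u_j>^2 / <u_j, u_j>.
Coefficients: <v, e_1> = 6/sqrt(4), <v, e_2> = -3/sqrt(5).
Square and sum: Σ |<v, e_j>|^2 = 54/5.
Compute ||v||^2 = v·v = 27.
Deficit = 27 − 54/5 = 81/5 ≥ 0, confirming Bessel's inequality. (The deficit equals ||v − Σ <v,e_j> e_j||^2, the squared distance from v to span{e_j}.)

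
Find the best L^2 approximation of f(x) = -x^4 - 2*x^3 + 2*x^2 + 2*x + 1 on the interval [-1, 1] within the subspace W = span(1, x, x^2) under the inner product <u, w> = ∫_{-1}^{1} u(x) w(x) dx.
g(x) = 8*x^2/7 + 4*x/5 + 38/35

The best approximation g ∈ W is the orthogonal projection of f onto W. Writing g = a_0 + a_1 x + a_2 x^2, the coefficients solve the normal equations G · a = b where
  G_{ij} = <φ_i, φ_j> and b_i = <f, φ_i>, with φ_0 = 1, φ_1 = x, φ_2 = x^2.
G =
  [2, 0, 2/3]
  [0, 2/3, 0]
  [2/3, 0, 2/5],
b = (44/15, 8/15, 124/105).
Solving gives a_0 = 38/35, a_1 = 4/5, a_2 = 8/7, so
  g(x) = 8*x^2/7 + 4*x/5 + 38/35.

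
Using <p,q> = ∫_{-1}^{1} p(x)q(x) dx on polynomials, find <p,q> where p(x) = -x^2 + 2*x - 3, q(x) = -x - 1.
<p,q> = 16/3

Expand the product: p(x)·q(x) = x^3 - x^2 + x + 3.
∫_{-1}^{1} of each monomial x^k gives [2/(k+1) if k even, 0 if k odd]. Integrating term-by-term (or equivalently evaluating the antiderivative F(x) = x^4/4 - x^3/3 + x^2/2 + 3*x at the endpoints):
  F(1) − F(−1) = 41/12 − (-23/12) = 16/3.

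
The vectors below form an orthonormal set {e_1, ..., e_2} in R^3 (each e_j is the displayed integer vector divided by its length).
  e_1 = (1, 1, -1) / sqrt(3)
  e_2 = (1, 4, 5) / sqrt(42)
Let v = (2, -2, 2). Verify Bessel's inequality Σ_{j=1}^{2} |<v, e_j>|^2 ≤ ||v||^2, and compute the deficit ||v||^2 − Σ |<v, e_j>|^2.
Σ |<v, e_j>|^2 = 12/7; ||v||^2 = 12; deficit = 72/7

Write each e_j = u_j / sqrt(<u_j, u_j>) where u_j is the displayed integer vector. Then <v, e_j> = <v, u_j> / sqrt(<u_j, u_j>), so |<v, e_j>|^2 = <v, u_j>^2 / <u_j, u_j>.
Coefficients: <v, e_1> = -2/sqrt(3), <v, e_2> = 4/sqrt(42).
Square and sum: Σ |<v, e_j>|^2 = 12/7.
Compute ||v||^2 = v·v = 12.
Deficit = 12 − 12/7 = 72/7 ≥ 0, confirming Bessel's inequality. (The deficit equals ||v − Σ <v,e_j> e_j||^2, the squared distance from v to span{e_j}.)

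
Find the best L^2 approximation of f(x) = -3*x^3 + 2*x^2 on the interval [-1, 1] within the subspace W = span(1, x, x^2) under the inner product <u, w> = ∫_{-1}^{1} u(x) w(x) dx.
g(x) = 2*x^2 - 9*x/5

The best approximation g ∈ W is the orthogonal projection of f onto W. Writing g = a_0 + a_1 x + a_2 x^2, the coefficients solve the normal equations G · a = b where
  G_{ij} = <φ_i, φ_j> and b_i = <f, φ_i>, with φ_0 = 1, φ_1 = x, φ_2 = x^2.
G =
  [2, 0, 2/3]
  [0, 2/3, 0]
  [2/3, 0, 2/5],
b = (4/3, -6/5, 4/5).
Solving gives a_0 = 0, a_1 = -9/5, a_2 = 2, so
  g(x) = 2*x^2 - 9*x/5.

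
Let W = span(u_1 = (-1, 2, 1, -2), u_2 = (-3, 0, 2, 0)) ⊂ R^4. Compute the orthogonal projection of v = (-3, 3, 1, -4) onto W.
proj_W(v) = (-239/105, 358/105, 73/35, -358/105)

Set up U = [u_1 | ... | u_2] ∈ R^(4×2). The projector onto W = col(U) is P = U (U^T U)^(-1) U^T.
Compute U^T U =
  [10, 5]
  [5, 13],
and U^T v = (18, 11).
Solve U^T U · c = U^T v for the coefficients: c = (179/105, 4/21). The projection is proj_W(v) = U c.
Check: (v - proj_W(v)) · u_1 = 0  (should be 0).
Check: (v - proj_W(v)) · u_2 = 0  (should be 0).
Result: proj_W(v) = (-239/105, 358/105, 73/35, -358/105).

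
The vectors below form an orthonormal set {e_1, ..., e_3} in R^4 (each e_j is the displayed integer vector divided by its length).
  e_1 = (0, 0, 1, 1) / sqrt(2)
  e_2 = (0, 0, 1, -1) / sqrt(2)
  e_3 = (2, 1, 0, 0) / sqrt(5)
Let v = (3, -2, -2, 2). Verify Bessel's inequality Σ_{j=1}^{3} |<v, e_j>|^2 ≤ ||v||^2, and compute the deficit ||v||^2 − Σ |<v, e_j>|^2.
Σ |<v, e_j>|^2 = 56/5; ||v||^2 = 21; deficit = 49/5

Write each e_j = u_j / sqrt(<u_j, u_j>) where u_j is the displayed integer vector. Then <v, e_j> = <v, u_j> / sqrt(<u_j, u_j>), so |<v, e_j>|^2 = <v, u_j>^2 / <u_j, u_j>.
Coefficients: <v, e_1> = 0/sqrt(2), <v, e_2> = -4/sqrt(2), <v, e_3> = 4/sqrt(5).
Square and sum: Σ |<v, e_j>|^2 = 56/5.
Compute ||v||^2 = v·v = 21.
Deficit = 21 − 56/5 = 49/5 ≥ 0, confirming Bessel's inequality. (The deficit equals ||v − Σ <v,e_j> e_j||^2, the squared distance from v to span{e_j}.)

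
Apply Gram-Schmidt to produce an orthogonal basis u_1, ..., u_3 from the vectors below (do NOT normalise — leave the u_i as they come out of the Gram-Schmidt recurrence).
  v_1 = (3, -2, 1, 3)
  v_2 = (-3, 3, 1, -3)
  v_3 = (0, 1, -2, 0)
Orthogonal basis:
  u_1 = (3, -2, 1, 3)
  u_2 = (0, 1, 2, 0)
  u_3 = (12/23, 144/115, -72/115, 12/23)

Apply the Gram-Schmidt recurrence
  u_1 = v_1
  u_i = v_i − Σ_{j<i} ((v_i · u_j) / (u_j · u_j)) · u_j.

Step by step this gives:
  u_1 = (3, -2, 1, 3)
  u_2 = (0, 1, 2, 0)
  u_3 = (12/23, 144/115, -72/115, 12/23)

Orthogonality check:
  u_2 · u_1 = 0 (should be 0)
  u_3 · u_1 = 0 (should be 0)
  u_3 · u_2 = 0 (should be 0)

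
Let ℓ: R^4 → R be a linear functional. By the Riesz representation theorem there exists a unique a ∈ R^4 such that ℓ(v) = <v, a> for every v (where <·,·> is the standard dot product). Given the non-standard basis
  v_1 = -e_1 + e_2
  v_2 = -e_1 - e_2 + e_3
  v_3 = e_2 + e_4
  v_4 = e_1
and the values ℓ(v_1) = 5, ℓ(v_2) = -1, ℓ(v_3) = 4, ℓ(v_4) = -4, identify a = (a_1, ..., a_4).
a = (-4, 1, -4, 3)

Write a = (a_1, ..., a_4) in the standard basis. For each basis vector v_i, ℓ(v_i) = <v_i, a> is a linear equation in the a_j's. Collect the n equations into a matrix system V a = ℓ, where row i of V is v_i (expressed in the standard basis). Since V is invertible (lower-triangular with 1s on the diagonal, up to permutation), solve by back-substitution:
  V =
[[-1, 1, 0, 0],
 [-1, -1, 1, 0],
 [0, 1, 0, 1],
 [1, 0, 0, 0]]
  V a = (5, -1, 4, -4)
Solving gives a = (-4, 1, -4, 3).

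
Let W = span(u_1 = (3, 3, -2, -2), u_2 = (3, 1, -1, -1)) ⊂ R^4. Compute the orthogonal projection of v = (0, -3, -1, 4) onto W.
proj_W(v) = (0, -3, 3/2, 3/2)

Set up U = [u_1 | ... | u_2] ∈ R^(4×2). The projector onto W = col(U) is P = U (U^T U)^(-1) U^T.
Compute U^T U =
  [26, 16]
  [16, 12],
and U^T v = (-15, -6).
Solve U^T U · c = U^T v for the coefficients: c = (-3/2, 3/2). The projection is proj_W(v) = U c.
Check: (v - proj_W(v)) · u_1 = 0  (should be 0).
Check: (v - proj_W(v)) · u_2 = 0  (should be 0).
Result: proj_W(v) = (0, -3, 3/2, 3/2).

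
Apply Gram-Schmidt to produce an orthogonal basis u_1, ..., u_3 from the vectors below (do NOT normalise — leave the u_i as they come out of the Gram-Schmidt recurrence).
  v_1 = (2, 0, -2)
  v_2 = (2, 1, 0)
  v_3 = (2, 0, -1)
Orthogonal basis:
  u_1 = (2, 0, -2)
  u_2 = (1, 1, 1)
  u_3 = (1/6, -1/3, 1/6)

Apply the Gram-Schmidt recurrence
  u_1 = v_1
  u_i = v_i − Σ_{j<i} ((v_i · u_j) / (u_j · u_j)) · u_j.

Step by step this gives:
  u_1 = (2, 0, -2)
  u_2 = (1, 1, 1)
  u_3 = (1/6, -1/3, 1/6)

Orthogonality check:
  u_2 · u_1 = 0 (should be 0)
  u_3 · u_1 = 0 (should be 0)
  u_3 · u_2 = 0 (should be 0)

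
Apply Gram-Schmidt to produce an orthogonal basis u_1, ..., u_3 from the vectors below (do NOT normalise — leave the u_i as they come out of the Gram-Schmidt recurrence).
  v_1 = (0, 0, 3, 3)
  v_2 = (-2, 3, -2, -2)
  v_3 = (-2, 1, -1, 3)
Orthogonal basis:
  u_1 = (0, 0, 3, 3)
  u_2 = (-2, 3, 0, 0)
  u_3 = (-12/13, -8/13, -2, 2)

Apply the Gram-Schmidt recurrence
  u_1 = v_1
  u_i = v_i − Σ_{j<i} ((v_i · u_j) / (u_j · u_j)) · u_j.

Step by step this gives:
  u_1 = (0, 0, 3, 3)
  u_2 = (-2, 3, 0, 0)
  u_3 = (-12/13, -8/13, -2, 2)

Orthogonality check:
  u_2 · u_1 = 0 (should be 0)
  u_3 · u_1 = 0 (should be 0)
  u_3 · u_2 = 0 (should be 0)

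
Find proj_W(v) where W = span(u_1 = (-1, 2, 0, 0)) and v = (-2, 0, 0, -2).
proj_W(v) = (-2/5, 4/5, 0, 0)

Set up U = [u_1 | ... | u_1] ∈ R^(4×1). The projector onto W = col(U) is P = U (U^T U)^(-1) U^T.
Compute U^T U =
  [5],
and U^T v = (2).
Solve U^T U · c = U^T v for the coefficients: c = (2/5). The projection is proj_W(v) = U c.
Check: (v - proj_W(v)) · u_1 = 0  (should be 0).
Result: proj_W(v) = (-2/5, 4/5, 0, 0).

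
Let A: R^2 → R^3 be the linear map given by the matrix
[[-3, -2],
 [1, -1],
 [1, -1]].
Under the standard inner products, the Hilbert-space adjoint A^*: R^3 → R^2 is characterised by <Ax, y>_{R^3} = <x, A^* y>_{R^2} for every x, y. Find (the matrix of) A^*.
A^* = A^T =
[[-3, 1, 1],
 [-2, -1, -1]]

For real matrices with standard dot products, the defining identity <Ax, y> = <x, A^* y> gives (Ax)^T y = x^T (A^*) y, i.e. x^T A^T y = x^T (A^*) y. Since this holds for all x, y, we must have A^* = A^T. Therefore
A^* =
[[-3, 1, 1],
 [-2, -1, -1]].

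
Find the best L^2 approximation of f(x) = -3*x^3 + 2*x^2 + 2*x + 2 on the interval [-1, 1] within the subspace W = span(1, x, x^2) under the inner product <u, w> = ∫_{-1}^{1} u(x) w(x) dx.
g(x) = 2*x^2 + x/5 + 2

The best approximation g ∈ W is the orthogonal projection of f onto W. Writing g = a_0 + a_1 x + a_2 x^2, the coefficients solve the normal equations G · a = b where
  G_{ij} = <φ_i, φ_j> and b_i = <f, φ_i>, with φ_0 = 1, φ_1 = x, φ_2 = x^2.
G =
  [2, 0, 2/3]
  [0, 2/3, 0]
  [2/3, 0, 2/5],
b = (16/3, 2/15, 32/15).
Solving gives a_0 = 2, a_1 = 1/5, a_2 = 2, so
  g(x) = 2*x^2 + x/5 + 2.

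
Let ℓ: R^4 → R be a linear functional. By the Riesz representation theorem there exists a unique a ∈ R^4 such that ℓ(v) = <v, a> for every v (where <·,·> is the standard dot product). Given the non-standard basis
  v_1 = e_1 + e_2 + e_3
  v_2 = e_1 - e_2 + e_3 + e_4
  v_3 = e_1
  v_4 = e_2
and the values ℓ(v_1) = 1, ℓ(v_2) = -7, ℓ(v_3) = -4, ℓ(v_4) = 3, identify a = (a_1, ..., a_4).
a = (-4, 3, 2, -2)

Write a = (a_1, ..., a_4) in the standard basis. For each basis vector v_i, ℓ(v_i) = <v_i, a> is a linear equation in the a_j's. Collect the n equations into a matrix system V a = ℓ, where row i of V is v_i (expressed in the standard basis). Since V is invertible (lower-triangular with 1s on the diagonal, up to permutation), solve by back-substitution:
  V =
[[1, 1, 1, 0],
 [1, -1, 1, 1],
 [1, 0, 0, 0],
 [0, 1, 0, 0]]
  V a = (1, -7, -4, 3)
Solving gives a = (-4, 3, 2, -2).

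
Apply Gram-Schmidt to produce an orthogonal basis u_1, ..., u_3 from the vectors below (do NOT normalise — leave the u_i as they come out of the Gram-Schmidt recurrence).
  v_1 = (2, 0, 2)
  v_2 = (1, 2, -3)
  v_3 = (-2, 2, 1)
Orthogonal basis:
  u_1 = (2, 0, 2)
  u_2 = (2, 2, -2)
  u_3 = (-7/6, 7/3, 7/6)

Apply the Gram-Schmidt recurrence
  u_1 = v_1
  u_i = v_i − Σ_{j<i} ((v_i · u_j) / (u_j · u_j)) · u_j.

Step by step this gives:
  u_1 = (2, 0, 2)
  u_2 = (2, 2, -2)
  u_3 = (-7/6, 7/3, 7/6)

Orthogonality check:
  u_2 · u_1 = 0 (should be 0)
  u_3 · u_1 = 0 (should be 0)
  u_3 · u_2 = 0 (should be 0)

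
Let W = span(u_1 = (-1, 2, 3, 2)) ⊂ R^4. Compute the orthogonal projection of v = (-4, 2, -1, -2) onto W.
proj_W(v) = (-1/18, 1/9, 1/6, 1/9)

Set up U = [u_1 | ... | u_1] ∈ R^(4×1). The projector onto W = col(U) is P = U (U^T U)^(-1) U^T.
Compute U^T U =
  [18],
and U^T v = (1).
Solve U^T U · c = U^T v for the coefficients: c = (1/18). The projection is proj_W(v) = U c.
Check: (v - proj_W(v)) · u_1 = 0  (should be 0).
Result: proj_W(v) = (-1/18, 1/9, 1/6, 1/9).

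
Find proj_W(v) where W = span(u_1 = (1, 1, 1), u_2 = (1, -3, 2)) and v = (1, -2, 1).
proj_W(v) = (9/14, -27/14, 9/7)

Set up U = [u_1 | ... | u_2] ∈ R^(3×2). The projector onto W = col(U) is P = U (U^T U)^(-1) U^T.
Compute U^T U =
  [3, 0]
  [0, 14],
and U^T v = (0, 9).
Solve U^T U · c = U^T v for the coefficients: c = (0, 9/14). The projection is proj_W(v) = U c.
Check: (v - proj_W(v)) · u_1 = 0  (should be 0).
Check: (v - proj_W(v)) · u_2 = 0  (should be 0).
Result: proj_W(v) = (9/14, -27/14, 9/7).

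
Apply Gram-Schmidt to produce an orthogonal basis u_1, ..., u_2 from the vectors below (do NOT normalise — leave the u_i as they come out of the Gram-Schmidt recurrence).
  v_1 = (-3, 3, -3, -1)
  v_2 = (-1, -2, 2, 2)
Orthogonal basis:
  u_1 = (-3, 3, -3, -1)
  u_2 = (-61/28, -23/28, 23/28, 45/28)

Apply the Gram-Schmidt recurrence
  u_1 = v_1
  u_i = v_i − Σ_{j<i} ((v_i · u_j) / (u_j · u_j)) · u_j.

Step by step this gives:
  u_1 = (-3, 3, -3, -1)
  u_2 = (-61/28, -23/28, 23/28, 45/28)

Orthogonality check:
  u_2 · u_1 = 0 (should be 0)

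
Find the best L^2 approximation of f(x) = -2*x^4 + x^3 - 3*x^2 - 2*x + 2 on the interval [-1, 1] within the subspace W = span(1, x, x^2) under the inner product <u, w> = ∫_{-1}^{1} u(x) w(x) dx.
g(x) = -33*x^2/7 - 7*x/5 + 76/35

The best approximation g ∈ W is the orthogonal projection of f onto W. Writing g = a_0 + a_1 x + a_2 x^2, the coefficients solve the normal equations G · a = b where
  G_{ij} = <φ_i, φ_j> and b_i = <f, φ_i>, with φ_0 = 1, φ_1 = x, φ_2 = x^2.
G =
  [2, 0, 2/3]
  [0, 2/3, 0]
  [2/3, 0, 2/5],
b = (6/5, -14/15, -46/105).
Solving gives a_0 = 76/35, a_1 = -7/5, a_2 = -33/7, so
  g(x) = -33*x^2/7 - 7*x/5 + 76/35.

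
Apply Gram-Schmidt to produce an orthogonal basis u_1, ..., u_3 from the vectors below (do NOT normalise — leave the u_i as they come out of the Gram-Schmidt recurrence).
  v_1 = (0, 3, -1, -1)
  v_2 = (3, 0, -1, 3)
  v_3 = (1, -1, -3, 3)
Orthogonal basis:
  u_1 = (0, 3, -1, -1)
  u_2 = (3, 6/11, -13/11, 31/11)
  u_3 = (-272/205, -124/205, -483/205, 111/205)

Apply the Gram-Schmidt recurrence
  u_1 = v_1
  u_i = v_i − Σ_{j<i} ((v_i · u_j) / (u_j · u_j)) · u_j.

Step by step this gives:
  u_1 = (0, 3, -1, -1)
  u_2 = (3, 6/11, -13/11, 31/11)
  u_3 = (-272/205, -124/205, -483/205, 111/205)

Orthogonality check:
  u_2 · u_1 = 0 (should be 0)
  u_3 · u_1 = 0 (should be 0)
  u_3 · u_2 = 0 (should be 0)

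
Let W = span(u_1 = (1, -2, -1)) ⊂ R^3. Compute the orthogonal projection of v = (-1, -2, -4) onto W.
proj_W(v) = (7/6, -7/3, -7/6)

Set up U = [u_1 | ... | u_1] ∈ R^(3×1). The projector onto W = col(U) is P = U (U^T U)^(-1) U^T.
Compute U^T U =
  [6],
and U^T v = (7).
Solve U^T U · c = U^T v for the coefficients: c = (7/6). The projection is proj_W(v) = U c.
Check: (v - proj_W(v)) · u_1 = 0  (should be 0).
Result: proj_W(v) = (7/6, -7/3, -7/6).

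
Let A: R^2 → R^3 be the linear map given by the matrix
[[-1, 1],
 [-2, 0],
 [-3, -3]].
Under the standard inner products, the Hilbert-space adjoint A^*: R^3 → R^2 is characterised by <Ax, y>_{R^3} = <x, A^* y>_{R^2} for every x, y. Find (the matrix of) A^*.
A^* = A^T =
[[-1, -2, -3],
 [1, 0, -3]]

For real matrices with standard dot products, the defining identity <Ax, y> = <x, A^* y> gives (Ax)^T y = x^T (A^*) y, i.e. x^T A^T y = x^T (A^*) y. Since this holds for all x, y, we must have A^* = A^T. Therefore
A^* =
[[-1, -2, -3],
 [1, 0, -3]].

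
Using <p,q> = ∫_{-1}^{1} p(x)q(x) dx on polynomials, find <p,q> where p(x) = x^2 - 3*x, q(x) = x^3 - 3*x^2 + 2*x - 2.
<p,q> = -116/15

Expand the product: p(x)·q(x) = x^5 - 6*x^4 + 11*x^3 - 8*x^2 + 6*x.
∫_{-1}^{1} of each monomial x^k gives [2/(k+1) if k even, 0 if k odd]. Integrating term-by-term (or equivalently evaluating the antiderivative F(x) = x^6/6 - 6*x^5/5 + 11*x^4/4 - 8*x^3/3 + 3*x^2 at the endpoints):
  F(1) − F(−1) = 41/20 − (587/60) = -116/15.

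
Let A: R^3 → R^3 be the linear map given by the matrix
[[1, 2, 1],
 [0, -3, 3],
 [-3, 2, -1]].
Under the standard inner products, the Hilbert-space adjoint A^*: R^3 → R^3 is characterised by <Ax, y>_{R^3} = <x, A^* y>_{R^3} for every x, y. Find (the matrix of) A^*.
A^* = A^T =
[[1, 0, -3],
 [2, -3, 2],
 [1, 3, -1]]

For real matrices with standard dot products, the defining identity <Ax, y> = <x, A^* y> gives (Ax)^T y = x^T (A^*) y, i.e. x^T A^T y = x^T (A^*) y. Since this holds for all x, y, we must have A^* = A^T. Therefore
A^* =
[[1, 0, -3],
 [2, -3, 2],
 [1, 3, -1]].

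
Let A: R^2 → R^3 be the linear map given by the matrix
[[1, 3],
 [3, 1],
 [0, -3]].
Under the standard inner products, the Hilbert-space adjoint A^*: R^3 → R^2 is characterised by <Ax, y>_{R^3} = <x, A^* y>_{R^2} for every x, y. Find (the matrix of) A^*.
A^* = A^T =
[[1, 3, 0],
 [3, 1, -3]]

For real matrices with standard dot products, the defining identity <Ax, y> = <x, A^* y> gives (Ax)^T y = x^T (A^*) y, i.e. x^T A^T y = x^T (A^*) y. Since this holds for all x, y, we must have A^* = A^T. Therefore
A^* =
[[1, 3, 0],
 [3, 1, -3]].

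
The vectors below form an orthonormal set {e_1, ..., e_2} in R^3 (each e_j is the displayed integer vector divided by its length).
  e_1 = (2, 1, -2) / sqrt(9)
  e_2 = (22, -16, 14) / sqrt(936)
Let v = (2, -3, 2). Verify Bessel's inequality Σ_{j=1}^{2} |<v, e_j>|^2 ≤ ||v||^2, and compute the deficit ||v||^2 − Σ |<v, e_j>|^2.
Σ |<v, e_j>|^2 = 213/13; ||v||^2 = 17; deficit = 8/13

Write each e_j = u_j / sqrt(<u_j, u_j>) where u_j is the displayed integer vector. Then <v, e_j> = <v, u_j> / sqrt(<u_j, u_j>), so |<v, e_j>|^2 = <v, u_j>^2 / <u_j, u_j>.
Coefficients: <v, e_1> = -3/sqrt(9), <v, e_2> = 120/sqrt(936).
Square and sum: Σ |<v, e_j>|^2 = 213/13.
Compute ||v||^2 = v·v = 17.
Deficit = 17 − 213/13 = 8/13 ≥ 0, confirming Bessel's inequality. (The deficit equals ||v − Σ <v,e_j> e_j||^2, the squared distance from v to span{e_j}.)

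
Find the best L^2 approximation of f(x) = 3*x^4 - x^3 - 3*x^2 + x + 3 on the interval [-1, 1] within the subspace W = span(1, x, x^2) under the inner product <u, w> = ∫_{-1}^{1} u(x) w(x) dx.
g(x) = -3*x^2/7 + 2*x/5 + 96/35

The best approximation g ∈ W is the orthogonal projection of f onto W. Writing g = a_0 + a_1 x + a_2 x^2, the coefficients solve the normal equations G · a = b where
  G_{ij} = <φ_i, φ_j> and b_i = <f, φ_i>, with φ_0 = 1, φ_1 = x, φ_2 = x^2.
G =
  [2, 0, 2/3]
  [0, 2/3, 0]
  [2/3, 0, 2/5],
b = (26/5, 4/15, 58/35).
Solving gives a_0 = 96/35, a_1 = 2/5, a_2 = -3/7, so
  g(x) = -3*x^2/7 + 2*x/5 + 96/35.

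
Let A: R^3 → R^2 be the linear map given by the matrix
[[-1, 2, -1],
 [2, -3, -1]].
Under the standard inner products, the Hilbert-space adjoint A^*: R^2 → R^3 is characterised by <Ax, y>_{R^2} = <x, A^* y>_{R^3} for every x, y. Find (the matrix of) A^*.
A^* = A^T =
[[-1, 2],
 [2, -3],
 [-1, -1]]

For real matrices with standard dot products, the defining identity <Ax, y> = <x, A^* y> gives (Ax)^T y = x^T (A^*) y, i.e. x^T A^T y = x^T (A^*) y. Since this holds for all x, y, we must have A^* = A^T. Therefore
A^* =
[[-1, 2],
 [2, -3],
 [-1, -1]].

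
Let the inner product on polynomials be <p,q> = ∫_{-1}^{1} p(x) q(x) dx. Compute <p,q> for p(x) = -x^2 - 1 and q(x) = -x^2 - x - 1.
<p,q> = 56/15

Expand the product: p(x)·q(x) = x^4 + x^3 + 2*x^2 + x + 1.
∫_{-1}^{1} of each monomial x^k gives [2/(k+1) if k even, 0 if k odd]. Integrating term-by-term (or equivalently evaluating the antiderivative F(x) = x^5/5 + x^4/4 + 2*x^3/3 + x^2/2 + x at the endpoints):
  F(1) − F(−1) = 157/60 − (-67/60) = 56/15.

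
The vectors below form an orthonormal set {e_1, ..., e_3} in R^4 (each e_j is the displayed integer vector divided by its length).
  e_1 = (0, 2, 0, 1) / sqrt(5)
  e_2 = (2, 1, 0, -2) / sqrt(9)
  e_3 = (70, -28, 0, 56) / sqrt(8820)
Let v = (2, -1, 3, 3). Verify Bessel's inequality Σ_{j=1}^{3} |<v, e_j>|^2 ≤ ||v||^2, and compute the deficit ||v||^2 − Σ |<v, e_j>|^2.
Σ |<v, e_j>|^2 = 14; ||v||^2 = 23; deficit = 9

Write each e_j = u_j / sqrt(<u_j, u_j>) where u_j is the displayed integer vector. Then <v, e_j> = <v, u_j> / sqrt(<u_j, u_j>), so |<v, e_j>|^2 = <v, u_j>^2 / <u_j, u_j>.
Coefficients: <v, e_1> = 1/sqrt(5), <v, e_2> = -3/sqrt(9), <v, e_3> = 336/sqrt(8820).
Square and sum: Σ |<v, e_j>|^2 = 14.
Compute ||v||^2 = v·v = 23.
Deficit = 23 − 14 = 9 ≥ 0, confirming Bessel's inequality. (The deficit equals ||v − Σ <v,e_j> e_j||^2, the squared distance from v to span{e_j}.)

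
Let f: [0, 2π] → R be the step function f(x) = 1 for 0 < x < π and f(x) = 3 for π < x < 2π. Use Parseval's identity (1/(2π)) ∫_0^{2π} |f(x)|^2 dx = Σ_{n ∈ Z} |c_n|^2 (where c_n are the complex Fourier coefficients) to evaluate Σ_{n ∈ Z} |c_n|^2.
Σ |c_n|^2 = 5

Parseval equates the L^2 energy of f (normalised by 1/(2π)) with the ℓ^2 sum of its Fourier coefficients: (1/(2π)) ∫_0^{2π} |f|^2 = Σ |c_n|^2.
Compute the left side: (1/(2π)) [∫_0^π 1^2 dx + ∫_π^{2π} 3^2 dx] = (1/(2π)) · (1π + 9π) = (1 + 9)/2 = 5.
So Σ_{n ∈ Z} |c_n|^2 = 5.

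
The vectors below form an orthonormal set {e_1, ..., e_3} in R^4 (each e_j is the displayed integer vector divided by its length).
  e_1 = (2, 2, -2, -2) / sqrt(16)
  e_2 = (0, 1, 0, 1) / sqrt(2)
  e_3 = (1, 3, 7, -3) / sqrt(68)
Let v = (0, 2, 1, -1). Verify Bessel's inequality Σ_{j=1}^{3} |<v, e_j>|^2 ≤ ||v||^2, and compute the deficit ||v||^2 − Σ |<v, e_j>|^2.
Σ |<v, e_j>|^2 = 179/34; ||v||^2 = 6; deficit = 25/34

Write each e_j = u_j / sqrt(<u_j, u_j>) where u_j is the displayed integer vector. Then <v, e_j> = <v, u_j> / sqrt(<u_j, u_j>), so |<v, e_j>|^2 = <v, u_j>^2 / <u_j, u_j>.
Coefficients: <v, e_1> = 4/sqrt(16), <v, e_2> = 1/sqrt(2), <v, e_3> = 16/sqrt(68).
Square and sum: Σ |<v, e_j>|^2 = 179/34.
Compute ||v||^2 = v·v = 6.
Deficit = 6 − 179/34 = 25/34 ≥ 0, confirming Bessel's inequality. (The deficit equals ||v − Σ <v,e_j> e_j||^2, the squared distance from v to span{e_j}.)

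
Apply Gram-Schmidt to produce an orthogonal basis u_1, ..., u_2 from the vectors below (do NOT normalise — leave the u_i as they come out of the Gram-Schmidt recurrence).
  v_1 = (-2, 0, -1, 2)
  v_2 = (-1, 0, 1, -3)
Orthogonal basis:
  u_1 = (-2, 0, -1, 2)
  u_2 = (-19/9, 0, 4/9, -17/9)

Apply the Gram-Schmidt recurrence
  u_1 = v_1
  u_i = v_i − Σ_{j<i} ((v_i · u_j) / (u_j · u_j)) · u_j.

Step by step this gives:
  u_1 = (-2, 0, -1, 2)
  u_2 = (-19/9, 0, 4/9, -17/9)

Orthogonality check:
  u_2 · u_1 = 0 (should be 0)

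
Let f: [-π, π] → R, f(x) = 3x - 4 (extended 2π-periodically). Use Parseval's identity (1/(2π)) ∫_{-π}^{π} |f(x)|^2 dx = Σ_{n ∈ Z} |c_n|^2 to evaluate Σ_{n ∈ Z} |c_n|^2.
Σ |c_n|^2 = 3π^2 + 16

Expand and integrate term by term over [-π, π]:
  ∫ (3x)^2 dx = 9·(2π^3/3); ∫ 2·3·(-4)·x dx = 0 (odd integrand); ∫ (-4)^2 dx = 16·2π.
So (1/(2π)) ∫_{-π}^{π} (3x - 4)^2 dx = 9π^2/3 + 16 = 3π^2 + 16.
Parseval ⇒ Σ |c_n|^2 = 3π^2 + 16.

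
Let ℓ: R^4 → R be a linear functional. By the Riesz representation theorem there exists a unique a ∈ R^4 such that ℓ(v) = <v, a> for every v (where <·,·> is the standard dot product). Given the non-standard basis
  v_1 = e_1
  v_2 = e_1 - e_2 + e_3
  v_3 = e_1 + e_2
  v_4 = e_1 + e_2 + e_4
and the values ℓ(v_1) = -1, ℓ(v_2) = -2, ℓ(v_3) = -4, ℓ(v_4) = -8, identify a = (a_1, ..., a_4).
a = (-1, -3, -4, -4)

Write a = (a_1, ..., a_4) in the standard basis. For each basis vector v_i, ℓ(v_i) = <v_i, a> is a linear equation in the a_j's. Collect the n equations into a matrix system V a = ℓ, where row i of V is v_i (expressed in the standard basis). Since V is invertible (lower-triangular with 1s on the diagonal, up to permutation), solve by back-substitution:
  V =
[[1, 0, 0, 0],
 [1, -1, 1, 0],
 [1, 1, 0, 0],
 [1, 1, 0, 1]]
  V a = (-1, -2, -4, -8)
Solving gives a = (-1, -3, -4, -4).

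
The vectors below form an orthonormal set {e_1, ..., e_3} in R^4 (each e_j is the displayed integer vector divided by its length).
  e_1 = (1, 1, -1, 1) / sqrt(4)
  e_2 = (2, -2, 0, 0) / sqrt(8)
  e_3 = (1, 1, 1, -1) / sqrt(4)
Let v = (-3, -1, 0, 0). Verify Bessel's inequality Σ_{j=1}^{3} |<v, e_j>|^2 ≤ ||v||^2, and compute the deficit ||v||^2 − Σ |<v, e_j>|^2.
Σ |<v, e_j>|^2 = 10; ||v||^2 = 10; deficit = 0

Write each e_j = u_j / sqrt(<u_j, u_j>) where u_j is the displayed integer vector. Then <v, e_j> = <v, u_j> / sqrt(<u_j, u_j>), so |<v, e_j>|^2 = <v, u_j>^2 / <u_j, u_j>.
Coefficients: <v, e_1> = -4/sqrt(4), <v, e_2> = -4/sqrt(8), <v, e_3> = -4/sqrt(4).
Square and sum: Σ |<v, e_j>|^2 = 10.
Compute ||v||^2 = v·v = 10.
Deficit = 10 − 10 = 0 ≥ 0, confirming Bessel's inequality. (The deficit equals ||v − Σ <v,e_j> e_j||^2, the squared distance from v to span{e_j}.)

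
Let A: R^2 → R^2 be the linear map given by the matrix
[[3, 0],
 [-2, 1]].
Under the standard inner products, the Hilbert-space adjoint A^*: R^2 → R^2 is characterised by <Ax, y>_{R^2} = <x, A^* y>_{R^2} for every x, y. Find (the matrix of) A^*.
A^* = A^T =
[[3, -2],
 [0, 1]]

For real matrices with standard dot products, the defining identity <Ax, y> = <x, A^* y> gives (Ax)^T y = x^T (A^*) y, i.e. x^T A^T y = x^T (A^*) y. Since this holds for all x, y, we must have A^* = A^T. Therefore
A^* =
[[3, -2],
 [0, 1]].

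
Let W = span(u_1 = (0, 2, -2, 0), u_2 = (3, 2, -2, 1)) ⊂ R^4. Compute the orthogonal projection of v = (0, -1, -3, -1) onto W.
proj_W(v) = (-3/10, 1, -1, -1/10)

Set up U = [u_1 | ... | u_2] ∈ R^(4×2). The projector onto W = col(U) is P = U (U^T U)^(-1) U^T.
Compute U^T U =
  [8, 8]
  [8, 18],
and U^T v = (4, 3).
Solve U^T U · c = U^T v for the coefficients: c = (3/5, -1/10). The projection is proj_W(v) = U c.
Check: (v - proj_W(v)) · u_1 = 0  (should be 0).
Check: (v - proj_W(v)) · u_2 = 0  (should be 0).
Result: proj_W(v) = (-3/10, 1, -1, -1/10).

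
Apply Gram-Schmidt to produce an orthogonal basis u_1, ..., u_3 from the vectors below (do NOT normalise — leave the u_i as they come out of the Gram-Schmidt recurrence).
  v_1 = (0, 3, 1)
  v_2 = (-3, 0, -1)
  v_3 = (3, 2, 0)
Orthogonal basis:
  u_1 = (0, 3, 1)
  u_2 = (-3, 3/10, -9/10)
  u_3 = (5/11, 5/11, -15/11)

Apply the Gram-Schmidt recurrence
  u_1 = v_1
  u_i = v_i − Σ_{j<i} ((v_i · u_j) / (u_j · u_j)) · u_j.

Step by step this gives:
  u_1 = (0, 3, 1)
  u_2 = (-3, 3/10, -9/10)
  u_3 = (5/11, 5/11, -15/11)

Orthogonality check:
  u_2 · u_1 = 0 (should be 0)
  u_3 · u_1 = 0 (should be 0)
  u_3 · u_2 = 0 (should be 0)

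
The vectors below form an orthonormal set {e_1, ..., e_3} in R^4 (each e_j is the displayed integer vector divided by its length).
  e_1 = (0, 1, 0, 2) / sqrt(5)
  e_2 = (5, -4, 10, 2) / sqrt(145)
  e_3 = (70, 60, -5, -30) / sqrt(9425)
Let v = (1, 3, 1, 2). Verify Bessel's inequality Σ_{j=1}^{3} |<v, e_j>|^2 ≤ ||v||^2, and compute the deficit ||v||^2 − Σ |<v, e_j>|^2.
Σ |<v, e_j>|^2 = 179/13; ||v||^2 = 15; deficit = 16/13

Write each e_j = u_j / sqrt(<u_j, u_j>) where u_j is the displayed integer vector. Then <v, e_j> = <v, u_j> / sqrt(<u_j, u_j>), so |<v, e_j>|^2 = <v, u_j>^2 / <u_j, u_j>.
Coefficients: <v, e_1> = 7/sqrt(5), <v, e_2> = 7/sqrt(145), <v, e_3> = 185/sqrt(9425).
Square and sum: Σ |<v, e_j>|^2 = 179/13.
Compute ||v||^2 = v·v = 15.
Deficit = 15 − 179/13 = 16/13 ≥ 0, confirming Bessel's inequality. (The deficit equals ||v − Σ <v,e_j> e_j||^2, the squared distance from v to span{e_j}.)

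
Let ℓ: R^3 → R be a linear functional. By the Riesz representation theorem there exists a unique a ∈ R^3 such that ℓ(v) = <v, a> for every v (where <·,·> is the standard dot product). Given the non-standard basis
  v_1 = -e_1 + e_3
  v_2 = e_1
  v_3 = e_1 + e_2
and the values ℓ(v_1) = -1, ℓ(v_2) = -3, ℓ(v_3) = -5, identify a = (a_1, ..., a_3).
a = (-3, -2, -4)

Write a = (a_1, ..., a_3) in the standard basis. For each basis vector v_i, ℓ(v_i) = <v_i, a> is a linear equation in the a_j's. Collect the n equations into a matrix system V a = ℓ, where row i of V is v_i (expressed in the standard basis). Since V is invertible (lower-triangular with 1s on the diagonal, up to permutation), solve by back-substitution:
  V =
[[-1, 0, 1],
 [1, 0, 0],
 [1, 1, 0]]
  V a = (-1, -3, -5)
Solving gives a = (-3, -2, -4).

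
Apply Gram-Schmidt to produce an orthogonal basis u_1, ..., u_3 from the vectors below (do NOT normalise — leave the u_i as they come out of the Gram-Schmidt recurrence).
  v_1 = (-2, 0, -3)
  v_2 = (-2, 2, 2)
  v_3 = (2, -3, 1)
Orthogonal basis:
  u_1 = (-2, 0, -3)
  u_2 = (-30/13, 2, 20/13)
  u_3 = (-33/38, -55/38, 11/19)

Apply the Gram-Schmidt recurrence
  u_1 = v_1
  u_i = v_i − Σ_{j<i} ((v_i · u_j) / (u_j · u_j)) · u_j.

Step by step this gives:
  u_1 = (-2, 0, -3)
  u_2 = (-30/13, 2, 20/13)
  u_3 = (-33/38, -55/38, 11/19)

Orthogonality check:
  u_2 · u_1 = 0 (should be 0)
  u_3 · u_1 = 0 (should be 0)
  u_3 · u_2 = 0 (should be 0)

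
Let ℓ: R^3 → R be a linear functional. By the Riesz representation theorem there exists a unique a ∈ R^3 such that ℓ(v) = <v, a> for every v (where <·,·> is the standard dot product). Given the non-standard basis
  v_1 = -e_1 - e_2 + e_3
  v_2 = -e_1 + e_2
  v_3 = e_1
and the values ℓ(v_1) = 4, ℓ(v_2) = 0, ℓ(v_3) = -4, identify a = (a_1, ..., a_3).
a = (-4, -4, -4)

Write a = (a_1, ..., a_3) in the standard basis. For each basis vector v_i, ℓ(v_i) = <v_i, a> is a linear equation in the a_j's. Collect the n equations into a matrix system V a = ℓ, where row i of V is v_i (expressed in the standard basis). Since V is invertible (lower-triangular with 1s on the diagonal, up to permutation), solve by back-substitution:
  V =
[[-1, -1, 1],
 [-1, 1, 0],
 [1, 0, 0]]
  V a = (4, 0, -4)
Solving gives a = (-4, -4, -4).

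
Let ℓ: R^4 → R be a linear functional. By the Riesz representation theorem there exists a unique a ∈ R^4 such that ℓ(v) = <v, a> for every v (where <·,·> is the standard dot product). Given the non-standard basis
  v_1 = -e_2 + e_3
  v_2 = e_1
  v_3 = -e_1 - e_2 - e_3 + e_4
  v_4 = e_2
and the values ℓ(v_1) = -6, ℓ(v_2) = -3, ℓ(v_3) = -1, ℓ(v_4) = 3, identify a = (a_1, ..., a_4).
a = (-3, 3, -3, -4)

Write a = (a_1, ..., a_4) in the standard basis. For each basis vector v_i, ℓ(v_i) = <v_i, a> is a linear equation in the a_j's. Collect the n equations into a matrix system V a = ℓ, where row i of V is v_i (expressed in the standard basis). Since V is invertible (lower-triangular with 1s on the diagonal, up to permutation), solve by back-substitution:
  V =
[[0, -1, 1, 0],
 [1, 0, 0, 0],
 [-1, -1, -1, 1],
 [0, 1, 0, 0]]
  V a = (-6, -3, -1, 3)
Solving gives a = (-3, 3, -3, -4).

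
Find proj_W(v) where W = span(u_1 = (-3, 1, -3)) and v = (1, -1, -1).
proj_W(v) = (3/19, -1/19, 3/19)

Set up U = [u_1 | ... | u_1] ∈ R^(3×1). The projector onto W = col(U) is P = U (U^T U)^(-1) U^T.
Compute U^T U =
  [19],
and U^T v = (-1).
Solve U^T U · c = U^T v for the coefficients: c = (-1/19). The projection is proj_W(v) = U c.
Check: (v - proj_W(v)) · u_1 = 0  (should be 0).
Result: proj_W(v) = (3/19, -1/19, 3/19).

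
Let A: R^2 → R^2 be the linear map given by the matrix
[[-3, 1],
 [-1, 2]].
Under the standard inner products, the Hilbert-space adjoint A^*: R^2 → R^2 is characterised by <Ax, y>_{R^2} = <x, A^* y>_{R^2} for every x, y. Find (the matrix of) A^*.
A^* = A^T =
[[-3, -1],
 [1, 2]]

For real matrices with standard dot products, the defining identity <Ax, y> = <x, A^* y> gives (Ax)^T y = x^T (A^*) y, i.e. x^T A^T y = x^T (A^*) y. Since this holds for all x, y, we must have A^* = A^T. Therefore
A^* =
[[-3, -1],
 [1, 2]].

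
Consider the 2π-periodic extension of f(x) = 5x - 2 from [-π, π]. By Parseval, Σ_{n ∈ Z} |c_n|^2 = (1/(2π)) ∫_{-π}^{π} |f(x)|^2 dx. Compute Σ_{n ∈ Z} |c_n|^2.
Σ |c_n|^2 = 25π^2/3 + 4

Expand and integrate term by term over [-π, π]:
  ∫ (5x)^2 dx = 25·(2π^3/3); ∫ 2·5·(-2)·x dx = 0 (odd integrand); ∫ (-2)^2 dx = 4·2π.
So (1/(2π)) ∫_{-π}^{π} (5x - 2)^2 dx = 25π^2/3 + 4 = 25π^2/3 + 4.
Parseval ⇒ Σ |c_n|^2 = 25π^2/3 + 4.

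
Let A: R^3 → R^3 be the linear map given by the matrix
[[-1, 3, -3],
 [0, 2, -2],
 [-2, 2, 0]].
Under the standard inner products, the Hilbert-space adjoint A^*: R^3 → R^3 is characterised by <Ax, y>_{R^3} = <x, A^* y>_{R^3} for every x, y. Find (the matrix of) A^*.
A^* = A^T =
[[-1, 0, -2],
 [3, 2, 2],
 [-3, -2, 0]]

For real matrices with standard dot products, the defining identity <Ax, y> = <x, A^* y> gives (Ax)^T y = x^T (A^*) y, i.e. x^T A^T y = x^T (A^*) y. Since this holds for all x, y, we must have A^* = A^T. Therefore
A^* =
[[-1, 0, -2],
 [3, 2, 2],
 [-3, -2, 0]].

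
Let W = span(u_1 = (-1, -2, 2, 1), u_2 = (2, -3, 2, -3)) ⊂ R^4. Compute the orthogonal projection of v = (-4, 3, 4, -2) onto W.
proj_W(v) = (-219/235, -88/235, 138/235, 269/235)

Set up U = [u_1 | ... | u_2] ∈ R^(4×2). The projector onto W = col(U) is P = U (U^T U)^(-1) U^T.
Compute U^T U =
  [10, 5]
  [5, 26],
and U^T v = (4, -3).
Solve U^T U · c = U^T v for the coefficients: c = (119/235, -10/47). The projection is proj_W(v) = U c.
Check: (v - proj_W(v)) · u_1 = 0  (should be 0).
Check: (v - proj_W(v)) · u_2 = 0  (should be 0).
Result: proj_W(v) = (-219/235, -88/235, 138/235, 269/235).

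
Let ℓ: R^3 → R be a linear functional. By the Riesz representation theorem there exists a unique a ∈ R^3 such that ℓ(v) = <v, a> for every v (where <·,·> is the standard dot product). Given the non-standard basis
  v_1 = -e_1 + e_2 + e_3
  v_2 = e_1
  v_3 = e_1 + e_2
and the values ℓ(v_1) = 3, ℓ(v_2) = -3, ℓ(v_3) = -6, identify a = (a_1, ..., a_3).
a = (-3, -3, 3)

Write a = (a_1, ..., a_3) in the standard basis. For each basis vector v_i, ℓ(v_i) = <v_i, a> is a linear equation in the a_j's. Collect the n equations into a matrix system V a = ℓ, where row i of V is v_i (expressed in the standard basis). Since V is invertible (lower-triangular with 1s on the diagonal, up to permutation), solve by back-substitution:
  V =
[[-1, 1, 1],
 [1, 0, 0],
 [1, 1, 0]]
  V a = (3, -3, -6)
Solving gives a = (-3, -3, 3).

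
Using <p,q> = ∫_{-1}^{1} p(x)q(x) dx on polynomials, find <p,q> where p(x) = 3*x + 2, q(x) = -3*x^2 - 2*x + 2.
<p,q> = 0

Expand the product: p(x)·q(x) = -9*x^3 - 12*x^2 + 2*x + 4.
∫_{-1}^{1} of each monomial x^k gives [2/(k+1) if k even, 0 if k odd]. Integrating term-by-term (or equivalently evaluating the antiderivative F(x) = -9*x^4/4 - 4*x^3 + x^2 + 4*x at the endpoints):
  F(1) − F(−1) = -5/4 − (-5/4) = 0.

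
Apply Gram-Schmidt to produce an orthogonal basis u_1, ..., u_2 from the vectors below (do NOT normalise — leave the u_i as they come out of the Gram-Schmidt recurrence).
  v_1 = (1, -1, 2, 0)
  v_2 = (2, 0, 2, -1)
Orthogonal basis:
  u_1 = (1, -1, 2, 0)
  u_2 = (1, 1, 0, -1)

Apply the Gram-Schmidt recurrence
  u_1 = v_1
  u_i = v_i − Σ_{j<i} ((v_i · u_j) / (u_j · u_j)) · u_j.

Step by step this gives:
  u_1 = (1, -1, 2, 0)
  u_2 = (1, 1, 0, -1)

Orthogonality check:
  u_2 · u_1 = 0 (should be 0)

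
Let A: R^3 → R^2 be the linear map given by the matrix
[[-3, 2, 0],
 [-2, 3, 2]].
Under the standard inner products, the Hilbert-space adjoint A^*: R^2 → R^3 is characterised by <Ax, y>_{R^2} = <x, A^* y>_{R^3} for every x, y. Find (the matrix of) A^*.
A^* = A^T =
[[-3, -2],
 [2, 3],
 [0, 2]]

For real matrices with standard dot products, the defining identity <Ax, y> = <x, A^* y> gives (Ax)^T y = x^T (A^*) y, i.e. x^T A^T y = x^T (A^*) y. Since this holds for all x, y, we must have A^* = A^T. Therefore
A^* =
[[-3, -2],
 [2, 3],
 [0, 2]].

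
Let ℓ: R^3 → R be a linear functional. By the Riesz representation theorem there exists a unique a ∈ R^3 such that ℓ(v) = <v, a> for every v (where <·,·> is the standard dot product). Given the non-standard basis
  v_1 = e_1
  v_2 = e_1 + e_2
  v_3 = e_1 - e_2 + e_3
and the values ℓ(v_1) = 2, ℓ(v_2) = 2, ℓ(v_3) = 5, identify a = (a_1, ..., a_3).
a = (2, 0, 3)

Write a = (a_1, ..., a_3) in the standard basis. For each basis vector v_i, ℓ(v_i) = <v_i, a> is a linear equation in the a_j's. Collect the n equations into a matrix system V a = ℓ, where row i of V is v_i (expressed in the standard basis). Since V is invertible (lower-triangular with 1s on the diagonal, up to permutation), solve by back-substitution:
  V =
[[1, 0, 0],
 [1, 1, 0],
 [1, -1, 1]]
  V a = (2, 2, 5)
Solving gives a = (2, 0, 3).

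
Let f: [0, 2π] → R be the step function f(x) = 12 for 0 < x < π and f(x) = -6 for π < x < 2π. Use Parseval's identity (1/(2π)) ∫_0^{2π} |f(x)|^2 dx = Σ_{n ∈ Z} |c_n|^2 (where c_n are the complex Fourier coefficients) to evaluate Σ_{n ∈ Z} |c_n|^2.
Σ |c_n|^2 = 90

Parseval equates the L^2 energy of f (normalised by 1/(2π)) with the ℓ^2 sum of its Fourier coefficients: (1/(2π)) ∫_0^{2π} |f|^2 = Σ |c_n|^2.
Compute the left side: (1/(2π)) [∫_0^π 12^2 dx + ∫_π^{2π} (-6)^2 dx] = (1/(2π)) · (144π + 36π) = (144 + 36)/2 = 90.
So Σ_{n ∈ Z} |c_n|^2 = 90.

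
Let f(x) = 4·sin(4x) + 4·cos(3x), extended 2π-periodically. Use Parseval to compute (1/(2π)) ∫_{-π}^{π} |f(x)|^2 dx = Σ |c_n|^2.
Σ |c_n|^2 = 16

Expand |f|^2 and use orthogonality of {sin(nx), cos(mx)} on [-π, π]:
  ∫_{-π}^{π} sin(nx)^2 dx = π, ∫ cos(mx)^2 dx = π, and cross terms integrate to 0.
So ∫_{-π}^{π} f(x)^2 dx = 4^2 · π + 4^2 · π = (16 + 16)π.
Divide by 2π: (16 + 16)/2 = 16.
By Parseval, this equals Σ |c_n|^2.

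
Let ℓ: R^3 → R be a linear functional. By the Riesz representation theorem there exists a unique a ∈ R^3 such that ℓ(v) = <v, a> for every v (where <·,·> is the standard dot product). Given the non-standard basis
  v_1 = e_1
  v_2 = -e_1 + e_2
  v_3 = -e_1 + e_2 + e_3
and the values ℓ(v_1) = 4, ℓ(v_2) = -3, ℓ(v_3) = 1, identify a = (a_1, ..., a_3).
a = (4, 1, 4)

Write a = (a_1, ..., a_3) in the standard basis. For each basis vector v_i, ℓ(v_i) = <v_i, a> is a linear equation in the a_j's. Collect the n equations into a matrix system V a = ℓ, where row i of V is v_i (expressed in the standard basis). Since V is invertible (lower-triangular with 1s on the diagonal, up to permutation), solve by back-substitution:
  V =
[[1, 0, 0],
 [-1, 1, 0],
 [-1, 1, 1]]
  V a = (4, -3, 1)
Solving gives a = (4, 1, 4).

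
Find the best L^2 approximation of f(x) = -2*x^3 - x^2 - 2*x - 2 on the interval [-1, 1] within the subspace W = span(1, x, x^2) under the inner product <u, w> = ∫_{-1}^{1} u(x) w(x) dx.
g(x) = -x^2 - 16*x/5 - 2

The best approximation g ∈ W is the orthogonal projection of f onto W. Writing g = a_0 + a_1 x + a_2 x^2, the coefficients solve the normal equations G · a = b where
  G_{ij} = <φ_i, φ_j> and b_i = <f, φ_i>, with φ_0 = 1, φ_1 = x, φ_2 = x^2.
G =
  [2, 0, 2/3]
  [0, 2/3, 0]
  [2/3, 0, 2/5],
b = (-14/3, -32/15, -26/15).
Solving gives a_0 = -2, a_1 = -16/5, a_2 = -1, so
  g(x) = -x^2 - 16*x/5 - 2.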